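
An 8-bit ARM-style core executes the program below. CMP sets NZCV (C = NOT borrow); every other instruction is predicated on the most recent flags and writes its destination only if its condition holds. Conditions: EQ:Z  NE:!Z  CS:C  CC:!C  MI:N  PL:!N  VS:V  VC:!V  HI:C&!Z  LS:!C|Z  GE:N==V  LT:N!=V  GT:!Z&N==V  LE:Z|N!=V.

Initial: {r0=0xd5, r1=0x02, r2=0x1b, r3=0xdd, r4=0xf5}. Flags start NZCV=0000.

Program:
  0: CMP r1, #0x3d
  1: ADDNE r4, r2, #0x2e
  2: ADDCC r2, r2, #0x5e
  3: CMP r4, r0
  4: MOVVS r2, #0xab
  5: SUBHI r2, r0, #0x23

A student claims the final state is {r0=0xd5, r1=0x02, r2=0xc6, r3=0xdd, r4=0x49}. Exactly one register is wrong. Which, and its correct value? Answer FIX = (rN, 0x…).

FIX = (r2, 0x79)

0: ✓ CMP  NZCV=1000
1: ✓ ADDNE  r4←0x49
2: ✓ ADDCC  r2←0x79
3: ✓ CMP  NZCV=0000
4: · MOVVS
5: · SUBHI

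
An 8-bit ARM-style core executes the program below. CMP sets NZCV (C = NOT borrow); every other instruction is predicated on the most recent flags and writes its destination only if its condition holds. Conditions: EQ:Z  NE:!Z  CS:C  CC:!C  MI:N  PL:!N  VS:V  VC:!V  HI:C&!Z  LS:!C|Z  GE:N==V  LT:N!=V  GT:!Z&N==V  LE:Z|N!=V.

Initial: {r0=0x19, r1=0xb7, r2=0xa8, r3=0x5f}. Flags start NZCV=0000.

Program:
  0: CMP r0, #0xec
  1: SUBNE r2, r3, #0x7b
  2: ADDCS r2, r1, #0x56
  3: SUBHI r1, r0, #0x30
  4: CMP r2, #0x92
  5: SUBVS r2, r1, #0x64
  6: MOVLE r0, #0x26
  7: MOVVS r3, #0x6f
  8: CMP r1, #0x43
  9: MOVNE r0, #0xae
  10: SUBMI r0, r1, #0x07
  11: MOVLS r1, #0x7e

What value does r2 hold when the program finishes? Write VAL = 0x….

VAL = 0xe4

0: ✓ CMP  NZCV=0000
1: ✓ SUBNE  r2←0xe4
2: · ADDCS
3: · SUBHI
4: ✓ CMP  NZCV=0010
5: · SUBVS
6: · MOVLE
7: · MOVVS
8: ✓ CMP  NZCV=0011
9: ✓ MOVNE  r0←0xae
10: · SUBMI
11: · MOVLS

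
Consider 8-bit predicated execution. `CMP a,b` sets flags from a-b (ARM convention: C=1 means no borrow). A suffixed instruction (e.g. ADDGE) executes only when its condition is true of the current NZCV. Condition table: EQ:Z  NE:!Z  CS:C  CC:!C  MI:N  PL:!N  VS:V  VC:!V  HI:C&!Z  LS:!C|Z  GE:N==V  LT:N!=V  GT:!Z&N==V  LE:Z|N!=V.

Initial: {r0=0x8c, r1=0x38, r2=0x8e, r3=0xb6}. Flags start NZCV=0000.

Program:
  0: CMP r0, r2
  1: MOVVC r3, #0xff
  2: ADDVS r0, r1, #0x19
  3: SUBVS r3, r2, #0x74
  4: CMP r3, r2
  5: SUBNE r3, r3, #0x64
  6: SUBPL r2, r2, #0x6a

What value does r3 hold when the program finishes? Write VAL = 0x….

0: ✓ CMP  NZCV=1000
1: ✓ MOVVC  r3←0xff
2: · ADDVS
3: · SUBVS
4: ✓ CMP  NZCV=0010
5: ✓ SUBNE  r3←0x9b
6: ✓ SUBPL  r2←0x24

VAL = 0x9b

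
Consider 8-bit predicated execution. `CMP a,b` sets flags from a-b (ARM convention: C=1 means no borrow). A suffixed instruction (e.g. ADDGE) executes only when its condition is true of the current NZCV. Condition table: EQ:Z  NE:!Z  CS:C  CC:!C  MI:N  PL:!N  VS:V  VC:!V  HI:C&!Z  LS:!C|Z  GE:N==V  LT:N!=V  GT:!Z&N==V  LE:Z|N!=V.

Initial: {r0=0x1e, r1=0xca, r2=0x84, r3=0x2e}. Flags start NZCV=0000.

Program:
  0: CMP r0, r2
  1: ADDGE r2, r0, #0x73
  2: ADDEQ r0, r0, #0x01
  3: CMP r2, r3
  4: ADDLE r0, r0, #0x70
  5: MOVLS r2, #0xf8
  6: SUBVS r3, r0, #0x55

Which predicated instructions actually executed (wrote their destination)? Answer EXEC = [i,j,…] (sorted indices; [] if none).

[0] flags=1001 → (cmp)
[1] flags=1001 GE?T → r2=0x91
[2] flags=1001 EQ?F → skip
[3] flags=0011 → (cmp)
[4] flags=0011 LE?T → r0=0x8e
[5] flags=0011 LS?F → skip
[6] flags=0011 VS?T → r3=0x39

EXEC = [1,4,6]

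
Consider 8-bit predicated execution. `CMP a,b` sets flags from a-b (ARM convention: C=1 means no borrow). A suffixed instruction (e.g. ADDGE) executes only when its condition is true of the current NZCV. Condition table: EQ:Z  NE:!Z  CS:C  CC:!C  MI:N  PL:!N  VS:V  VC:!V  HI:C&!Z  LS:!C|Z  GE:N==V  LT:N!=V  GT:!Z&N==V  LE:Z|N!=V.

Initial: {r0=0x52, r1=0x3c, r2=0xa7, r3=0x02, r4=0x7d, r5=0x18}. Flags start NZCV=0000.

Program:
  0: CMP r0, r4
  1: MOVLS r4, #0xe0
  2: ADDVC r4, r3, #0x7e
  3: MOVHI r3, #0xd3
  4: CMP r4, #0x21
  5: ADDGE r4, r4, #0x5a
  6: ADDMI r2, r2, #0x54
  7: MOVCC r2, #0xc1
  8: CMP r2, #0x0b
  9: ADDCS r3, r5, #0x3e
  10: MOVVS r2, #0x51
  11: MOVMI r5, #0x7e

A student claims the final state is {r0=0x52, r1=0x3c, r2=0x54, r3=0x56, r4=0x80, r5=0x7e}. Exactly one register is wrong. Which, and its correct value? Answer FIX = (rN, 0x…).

FIX = (r2, 0xa7)

0: ✓ CMP  NZCV=1000
1: ✓ MOVLS  r4←0xe0
2: ✓ ADDVC  r4←0x80
3: · MOVHI
4: ✓ CMP  NZCV=0011
5: · ADDGE
6: · ADDMI
7: · MOVCC
8: ✓ CMP  NZCV=1010
9: ✓ ADDCS  r3←0x56
10: · MOVVS
11: ✓ MOVMI  r5←0x7e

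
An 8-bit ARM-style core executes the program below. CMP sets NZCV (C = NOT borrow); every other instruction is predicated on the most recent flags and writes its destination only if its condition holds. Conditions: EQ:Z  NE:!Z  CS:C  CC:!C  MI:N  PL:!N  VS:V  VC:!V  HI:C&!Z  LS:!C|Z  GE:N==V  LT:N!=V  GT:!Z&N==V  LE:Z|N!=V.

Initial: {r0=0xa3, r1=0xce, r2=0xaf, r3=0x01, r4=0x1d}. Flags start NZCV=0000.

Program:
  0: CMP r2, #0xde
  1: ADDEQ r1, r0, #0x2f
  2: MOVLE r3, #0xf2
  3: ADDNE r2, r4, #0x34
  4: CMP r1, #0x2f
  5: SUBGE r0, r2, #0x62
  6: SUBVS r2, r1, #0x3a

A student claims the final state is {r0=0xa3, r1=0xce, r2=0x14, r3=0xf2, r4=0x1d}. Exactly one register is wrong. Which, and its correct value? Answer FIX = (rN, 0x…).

FIX = (r2, 0x51)

0: ✓ CMP  NZCV=1000
1: · ADDEQ
2: ✓ MOVLE  r3←0xf2
3: ✓ ADDNE  r2←0x51
4: ✓ CMP  NZCV=1010
5: · SUBGE
6: · SUBVS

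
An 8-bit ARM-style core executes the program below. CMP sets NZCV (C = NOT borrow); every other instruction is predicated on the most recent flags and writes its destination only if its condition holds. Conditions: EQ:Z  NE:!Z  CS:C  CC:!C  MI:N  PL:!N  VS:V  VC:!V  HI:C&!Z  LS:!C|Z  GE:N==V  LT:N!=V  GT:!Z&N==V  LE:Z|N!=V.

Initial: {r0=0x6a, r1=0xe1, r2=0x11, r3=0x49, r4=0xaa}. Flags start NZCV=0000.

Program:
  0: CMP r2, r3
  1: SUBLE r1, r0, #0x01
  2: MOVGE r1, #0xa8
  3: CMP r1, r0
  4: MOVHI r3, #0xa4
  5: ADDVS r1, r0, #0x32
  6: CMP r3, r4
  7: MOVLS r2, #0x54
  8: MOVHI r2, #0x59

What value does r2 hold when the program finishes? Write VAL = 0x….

[0] flags=1000 → (cmp)
[1] flags=1000 LE?T → r1=0x69
[2] flags=1000 GE?F → skip
[3] flags=1000 → (cmp)
[4] flags=1000 HI?F → skip
[5] flags=1000 VS?F → skip
[6] flags=1001 → (cmp)
[7] flags=1001 LS?T → r2=0x54
[8] flags=1001 HI?F → skip

VAL = 0x54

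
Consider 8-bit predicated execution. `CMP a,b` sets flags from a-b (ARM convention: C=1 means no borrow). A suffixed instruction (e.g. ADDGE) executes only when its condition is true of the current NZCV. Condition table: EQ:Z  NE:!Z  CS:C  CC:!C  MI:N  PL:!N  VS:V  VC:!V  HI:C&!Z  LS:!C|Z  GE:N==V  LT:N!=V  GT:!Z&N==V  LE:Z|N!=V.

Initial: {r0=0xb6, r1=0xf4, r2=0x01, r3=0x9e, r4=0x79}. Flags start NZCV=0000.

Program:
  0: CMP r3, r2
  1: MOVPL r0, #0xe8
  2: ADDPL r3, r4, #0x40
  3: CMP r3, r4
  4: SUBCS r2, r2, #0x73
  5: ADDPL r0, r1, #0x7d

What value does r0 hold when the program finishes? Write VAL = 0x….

VAL = 0x71

[0] flags=1010 → (cmp)
[1] flags=1010 PL?F → skip
[2] flags=1010 PL?F → skip
[3] flags=0011 → (cmp)
[4] flags=0011 CS?T → r2=0x8e
[5] flags=0011 PL?T → r0=0x71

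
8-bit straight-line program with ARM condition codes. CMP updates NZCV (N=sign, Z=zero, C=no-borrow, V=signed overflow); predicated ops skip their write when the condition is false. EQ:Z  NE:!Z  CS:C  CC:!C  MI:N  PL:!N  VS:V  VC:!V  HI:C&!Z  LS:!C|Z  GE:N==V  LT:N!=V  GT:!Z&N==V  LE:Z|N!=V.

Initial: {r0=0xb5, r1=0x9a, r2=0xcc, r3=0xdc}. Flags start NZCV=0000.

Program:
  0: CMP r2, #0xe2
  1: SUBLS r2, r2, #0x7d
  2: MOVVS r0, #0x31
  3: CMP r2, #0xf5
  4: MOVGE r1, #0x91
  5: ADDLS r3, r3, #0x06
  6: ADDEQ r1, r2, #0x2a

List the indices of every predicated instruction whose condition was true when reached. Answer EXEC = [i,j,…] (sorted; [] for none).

EXEC = [1,4,5]

0: ✓ CMP  NZCV=1000
1: ✓ SUBLS  r2←0x4f
2: · MOVVS
3: ✓ CMP  NZCV=0000
4: ✓ MOVGE  r1←0x91
5: ✓ ADDLS  r3←0xe2
6: · ADDEQ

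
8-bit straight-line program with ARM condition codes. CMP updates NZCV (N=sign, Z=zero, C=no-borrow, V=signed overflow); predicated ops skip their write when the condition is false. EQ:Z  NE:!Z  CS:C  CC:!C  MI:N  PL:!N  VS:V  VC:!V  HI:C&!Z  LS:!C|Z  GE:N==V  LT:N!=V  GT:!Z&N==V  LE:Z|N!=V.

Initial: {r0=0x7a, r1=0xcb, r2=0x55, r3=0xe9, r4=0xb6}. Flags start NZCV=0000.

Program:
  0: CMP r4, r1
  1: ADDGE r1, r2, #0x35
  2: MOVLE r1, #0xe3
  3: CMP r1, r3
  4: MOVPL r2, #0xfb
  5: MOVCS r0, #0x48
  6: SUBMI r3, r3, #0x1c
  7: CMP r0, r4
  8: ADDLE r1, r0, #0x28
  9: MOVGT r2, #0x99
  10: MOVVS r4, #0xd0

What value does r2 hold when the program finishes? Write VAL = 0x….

0: ✓ CMP  NZCV=1000
1: · ADDGE
2: ✓ MOVLE  r1←0xe3
3: ✓ CMP  NZCV=1000
4: · MOVPL
5: · MOVCS
6: ✓ SUBMI  r3←0xcd
7: ✓ CMP  NZCV=1001
8: · ADDLE
9: ✓ MOVGT  r2←0x99
10: ✓ MOVVS  r4←0xd0

VAL = 0x99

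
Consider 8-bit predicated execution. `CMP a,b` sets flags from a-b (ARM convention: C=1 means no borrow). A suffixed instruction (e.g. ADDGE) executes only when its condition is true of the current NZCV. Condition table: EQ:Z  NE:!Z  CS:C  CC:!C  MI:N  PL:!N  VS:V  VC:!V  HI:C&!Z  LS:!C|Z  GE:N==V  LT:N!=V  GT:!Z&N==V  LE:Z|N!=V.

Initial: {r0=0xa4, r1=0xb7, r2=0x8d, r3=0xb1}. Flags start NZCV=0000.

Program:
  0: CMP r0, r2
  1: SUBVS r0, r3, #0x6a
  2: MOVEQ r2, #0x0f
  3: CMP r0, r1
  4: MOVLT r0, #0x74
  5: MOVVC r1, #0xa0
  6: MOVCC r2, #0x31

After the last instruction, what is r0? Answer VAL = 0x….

VAL = 0x74

0: ✓ CMP  NZCV=0010
1: · SUBVS
2: · MOVEQ
3: ✓ CMP  NZCV=1000
4: ✓ MOVLT  r0←0x74
5: ✓ MOVVC  r1←0xa0
6: ✓ MOVCC  r2←0x31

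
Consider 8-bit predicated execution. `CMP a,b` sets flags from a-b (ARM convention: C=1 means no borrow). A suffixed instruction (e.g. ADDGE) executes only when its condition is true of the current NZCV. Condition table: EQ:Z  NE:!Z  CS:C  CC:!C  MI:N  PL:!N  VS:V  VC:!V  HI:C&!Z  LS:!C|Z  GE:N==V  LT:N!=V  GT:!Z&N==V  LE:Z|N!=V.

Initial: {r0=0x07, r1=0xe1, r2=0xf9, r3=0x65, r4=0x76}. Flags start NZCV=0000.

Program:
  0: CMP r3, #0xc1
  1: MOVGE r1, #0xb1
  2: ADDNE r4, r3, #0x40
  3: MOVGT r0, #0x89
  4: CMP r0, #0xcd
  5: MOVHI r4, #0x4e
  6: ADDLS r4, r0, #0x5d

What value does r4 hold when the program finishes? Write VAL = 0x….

VAL = 0xe6

[0] flags=1001 → (cmp)
[1] flags=1001 GE?T → r1=0xb1
[2] flags=1001 NE?T → r4=0xa5
[3] flags=1001 GT?T → r0=0x89
[4] flags=1000 → (cmp)
[5] flags=1000 HI?F → skip
[6] flags=1000 LS?T → r4=0xe6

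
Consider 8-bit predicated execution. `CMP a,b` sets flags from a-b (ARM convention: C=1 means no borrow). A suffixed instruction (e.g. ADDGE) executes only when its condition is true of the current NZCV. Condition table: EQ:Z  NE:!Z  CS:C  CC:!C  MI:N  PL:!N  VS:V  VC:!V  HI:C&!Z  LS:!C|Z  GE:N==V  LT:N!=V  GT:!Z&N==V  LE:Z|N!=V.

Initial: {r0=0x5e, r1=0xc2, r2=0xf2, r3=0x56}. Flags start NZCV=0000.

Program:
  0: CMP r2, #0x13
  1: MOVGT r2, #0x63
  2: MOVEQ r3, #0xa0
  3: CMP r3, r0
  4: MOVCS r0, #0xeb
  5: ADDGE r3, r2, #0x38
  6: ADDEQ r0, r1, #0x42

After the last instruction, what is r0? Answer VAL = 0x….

[0] flags=1010 → (cmp)
[1] flags=1010 GT?F → skip
[2] flags=1010 EQ?F → skip
[3] flags=1000 → (cmp)
[4] flags=1000 CS?F → skip
[5] flags=1000 GE?F → skip
[6] flags=1000 EQ?F → skip

VAL = 0x5e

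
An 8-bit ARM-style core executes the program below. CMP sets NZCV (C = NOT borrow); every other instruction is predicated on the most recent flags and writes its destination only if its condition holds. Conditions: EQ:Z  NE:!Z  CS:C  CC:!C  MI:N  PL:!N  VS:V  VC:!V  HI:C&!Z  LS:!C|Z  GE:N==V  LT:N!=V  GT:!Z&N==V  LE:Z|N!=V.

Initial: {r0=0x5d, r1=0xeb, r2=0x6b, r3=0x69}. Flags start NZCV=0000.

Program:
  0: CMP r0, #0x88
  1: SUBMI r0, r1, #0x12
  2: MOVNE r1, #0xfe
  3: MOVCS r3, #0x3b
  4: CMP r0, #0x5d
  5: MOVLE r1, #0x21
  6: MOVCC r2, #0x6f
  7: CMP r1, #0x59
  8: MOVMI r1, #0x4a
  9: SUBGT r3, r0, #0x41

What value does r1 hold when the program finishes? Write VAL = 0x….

0: ✓ CMP  NZCV=1001
1: ✓ SUBMI  r0←0xd9
2: ✓ MOVNE  r1←0xfe
3: · MOVCS
4: ✓ CMP  NZCV=0011
5: ✓ MOVLE  r1←0x21
6: · MOVCC
7: ✓ CMP  NZCV=1000
8: ✓ MOVMI  r1←0x4a
9: · SUBGT

VAL = 0x4a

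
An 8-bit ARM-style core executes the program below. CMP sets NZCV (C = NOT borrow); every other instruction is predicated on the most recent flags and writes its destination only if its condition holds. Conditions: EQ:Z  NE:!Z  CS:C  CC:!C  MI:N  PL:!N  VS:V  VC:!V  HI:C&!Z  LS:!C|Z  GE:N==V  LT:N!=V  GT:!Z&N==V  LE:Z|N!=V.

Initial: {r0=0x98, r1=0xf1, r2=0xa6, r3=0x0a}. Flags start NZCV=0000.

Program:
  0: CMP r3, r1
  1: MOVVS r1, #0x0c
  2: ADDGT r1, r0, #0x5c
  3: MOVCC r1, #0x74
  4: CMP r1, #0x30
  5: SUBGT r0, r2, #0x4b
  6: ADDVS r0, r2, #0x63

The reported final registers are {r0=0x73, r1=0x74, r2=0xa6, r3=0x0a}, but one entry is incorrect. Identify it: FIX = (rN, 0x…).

FIX = (r0, 0x5b)

[0] flags=0000 → (cmp)
[1] flags=0000 VS?F → skip
[2] flags=0000 GT?T → r1=0xf4
[3] flags=0000 CC?T → r1=0x74
[4] flags=0010 → (cmp)
[5] flags=0010 GT?T → r0=0x5b
[6] flags=0010 VS?F → skip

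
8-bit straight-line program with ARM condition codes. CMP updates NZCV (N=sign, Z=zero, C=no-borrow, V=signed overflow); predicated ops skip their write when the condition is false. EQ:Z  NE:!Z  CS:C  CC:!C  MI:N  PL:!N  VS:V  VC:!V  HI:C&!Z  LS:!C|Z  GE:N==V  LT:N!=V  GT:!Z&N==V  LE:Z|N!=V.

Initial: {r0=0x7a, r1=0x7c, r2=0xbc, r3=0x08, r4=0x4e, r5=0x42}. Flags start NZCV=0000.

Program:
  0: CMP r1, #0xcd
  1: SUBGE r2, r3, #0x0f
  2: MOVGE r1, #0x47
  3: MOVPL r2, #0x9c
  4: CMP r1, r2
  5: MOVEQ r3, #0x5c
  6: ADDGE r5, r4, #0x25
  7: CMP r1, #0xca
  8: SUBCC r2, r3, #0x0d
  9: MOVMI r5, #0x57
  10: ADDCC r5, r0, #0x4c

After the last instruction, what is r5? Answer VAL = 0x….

VAL = 0xc6

[0] flags=1001 → (cmp)
[1] flags=1001 GE?T → r2=0xf9
[2] flags=1001 GE?T → r1=0x47
[3] flags=1001 PL?F → skip
[4] flags=0000 → (cmp)
[5] flags=0000 EQ?F → skip
[6] flags=0000 GE?T → r5=0x73
[7] flags=0000 → (cmp)
[8] flags=0000 CC?T → r2=0xfb
[9] flags=0000 MI?F → skip
[10] flags=0000 CC?T → r5=0xc6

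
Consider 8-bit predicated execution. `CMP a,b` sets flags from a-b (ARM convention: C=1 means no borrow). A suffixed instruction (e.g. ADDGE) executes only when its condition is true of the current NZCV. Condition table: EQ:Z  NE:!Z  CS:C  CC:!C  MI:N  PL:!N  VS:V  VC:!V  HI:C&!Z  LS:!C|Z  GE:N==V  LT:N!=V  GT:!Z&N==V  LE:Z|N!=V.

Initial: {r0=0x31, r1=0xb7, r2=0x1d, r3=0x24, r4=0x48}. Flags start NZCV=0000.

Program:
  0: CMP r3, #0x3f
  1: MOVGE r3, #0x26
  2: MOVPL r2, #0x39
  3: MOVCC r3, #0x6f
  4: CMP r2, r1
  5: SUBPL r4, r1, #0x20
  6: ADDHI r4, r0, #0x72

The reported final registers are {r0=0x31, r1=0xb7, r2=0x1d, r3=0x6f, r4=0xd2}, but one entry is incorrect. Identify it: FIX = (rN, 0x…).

FIX = (r4, 0x97)

0: ✓ CMP  NZCV=1000
1: · MOVGE
2: · MOVPL
3: ✓ MOVCC  r3←0x6f
4: ✓ CMP  NZCV=0000
5: ✓ SUBPL  r4←0x97
6: · ADDHI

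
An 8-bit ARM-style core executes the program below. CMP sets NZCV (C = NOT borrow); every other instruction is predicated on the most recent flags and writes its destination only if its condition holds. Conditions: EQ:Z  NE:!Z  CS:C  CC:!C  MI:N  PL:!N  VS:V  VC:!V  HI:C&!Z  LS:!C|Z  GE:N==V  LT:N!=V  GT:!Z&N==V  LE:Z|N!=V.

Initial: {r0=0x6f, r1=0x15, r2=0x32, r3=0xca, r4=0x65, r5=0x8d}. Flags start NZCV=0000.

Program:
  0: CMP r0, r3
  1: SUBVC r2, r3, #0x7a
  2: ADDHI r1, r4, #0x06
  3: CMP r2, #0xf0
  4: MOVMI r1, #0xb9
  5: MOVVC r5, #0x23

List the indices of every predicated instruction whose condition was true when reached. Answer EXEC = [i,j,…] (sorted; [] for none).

EXEC = [5]

0: ✓ CMP  NZCV=1001
1: · SUBVC
2: · ADDHI
3: ✓ CMP  NZCV=0000
4: · MOVMI
5: ✓ MOVVC  r5←0x23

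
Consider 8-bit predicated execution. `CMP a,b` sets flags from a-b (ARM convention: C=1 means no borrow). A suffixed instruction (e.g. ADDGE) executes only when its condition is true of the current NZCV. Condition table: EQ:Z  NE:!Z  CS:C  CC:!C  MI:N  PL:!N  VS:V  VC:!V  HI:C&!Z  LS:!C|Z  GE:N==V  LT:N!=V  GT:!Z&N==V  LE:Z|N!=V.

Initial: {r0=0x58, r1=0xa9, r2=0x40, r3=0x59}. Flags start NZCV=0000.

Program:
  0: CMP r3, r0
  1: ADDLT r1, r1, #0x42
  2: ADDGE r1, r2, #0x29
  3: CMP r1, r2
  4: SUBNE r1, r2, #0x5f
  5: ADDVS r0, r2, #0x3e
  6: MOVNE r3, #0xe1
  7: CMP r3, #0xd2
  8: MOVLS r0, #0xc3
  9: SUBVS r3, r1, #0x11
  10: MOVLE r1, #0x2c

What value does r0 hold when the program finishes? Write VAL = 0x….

[0] flags=0010 → (cmp)
[1] flags=0010 LT?F → skip
[2] flags=0010 GE?T → r1=0x69
[3] flags=0010 → (cmp)
[4] flags=0010 NE?T → r1=0xe1
[5] flags=0010 VS?F → skip
[6] flags=0010 NE?T → r3=0xe1
[7] flags=0010 → (cmp)
[8] flags=0010 LS?F → skip
[9] flags=0010 VS?F → skip
[10] flags=0010 LE?F → skip

VAL = 0x58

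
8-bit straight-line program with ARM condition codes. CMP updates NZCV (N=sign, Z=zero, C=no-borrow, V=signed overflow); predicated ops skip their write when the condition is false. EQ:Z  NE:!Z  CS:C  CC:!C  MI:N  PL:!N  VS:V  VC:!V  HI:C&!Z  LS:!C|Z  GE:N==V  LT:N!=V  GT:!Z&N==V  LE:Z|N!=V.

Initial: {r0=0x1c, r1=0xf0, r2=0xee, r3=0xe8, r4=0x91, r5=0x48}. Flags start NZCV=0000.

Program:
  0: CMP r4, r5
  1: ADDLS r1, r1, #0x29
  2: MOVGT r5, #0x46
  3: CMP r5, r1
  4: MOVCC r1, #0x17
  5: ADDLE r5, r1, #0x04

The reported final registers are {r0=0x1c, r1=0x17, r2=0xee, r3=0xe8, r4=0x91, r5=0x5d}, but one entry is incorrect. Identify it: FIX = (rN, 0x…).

0: ✓ CMP  NZCV=0011
1: · ADDLS
2: · MOVGT
3: ✓ CMP  NZCV=0000
4: ✓ MOVCC  r1←0x17
5: · ADDLE

FIX = (r5, 0x48)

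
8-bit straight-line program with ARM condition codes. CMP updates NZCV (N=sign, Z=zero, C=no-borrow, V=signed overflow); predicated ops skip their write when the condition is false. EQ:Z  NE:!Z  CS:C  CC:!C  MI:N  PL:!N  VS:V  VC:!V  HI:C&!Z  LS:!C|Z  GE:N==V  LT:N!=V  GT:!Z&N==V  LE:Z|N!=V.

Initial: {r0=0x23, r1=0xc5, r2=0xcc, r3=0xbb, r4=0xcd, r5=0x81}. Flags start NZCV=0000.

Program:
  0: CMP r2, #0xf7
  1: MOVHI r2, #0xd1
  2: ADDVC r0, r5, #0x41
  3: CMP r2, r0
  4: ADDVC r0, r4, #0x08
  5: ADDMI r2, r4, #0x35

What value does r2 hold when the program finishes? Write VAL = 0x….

0: ✓ CMP  NZCV=1000
1: · MOVHI
2: ✓ ADDVC  r0←0xc2
3: ✓ CMP  NZCV=0010
4: ✓ ADDVC  r0←0xd5
5: · ADDMI

VAL = 0xcc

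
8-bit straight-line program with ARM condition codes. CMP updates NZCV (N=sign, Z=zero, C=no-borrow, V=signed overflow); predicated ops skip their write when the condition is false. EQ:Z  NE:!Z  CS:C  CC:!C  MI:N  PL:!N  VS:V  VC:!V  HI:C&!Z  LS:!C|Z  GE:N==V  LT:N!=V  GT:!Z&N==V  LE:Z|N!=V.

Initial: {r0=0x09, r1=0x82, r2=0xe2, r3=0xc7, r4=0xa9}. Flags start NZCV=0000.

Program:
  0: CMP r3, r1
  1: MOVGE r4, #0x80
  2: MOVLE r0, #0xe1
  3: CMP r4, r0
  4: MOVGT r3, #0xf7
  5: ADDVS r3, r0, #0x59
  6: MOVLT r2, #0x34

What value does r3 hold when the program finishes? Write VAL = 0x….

[0] flags=0010 → (cmp)
[1] flags=0010 GE?T → r4=0x80
[2] flags=0010 LE?F → skip
[3] flags=0011 → (cmp)
[4] flags=0011 GT?F → skip
[5] flags=0011 VS?T → r3=0x62
[6] flags=0011 LT?T → r2=0x34

VAL = 0x62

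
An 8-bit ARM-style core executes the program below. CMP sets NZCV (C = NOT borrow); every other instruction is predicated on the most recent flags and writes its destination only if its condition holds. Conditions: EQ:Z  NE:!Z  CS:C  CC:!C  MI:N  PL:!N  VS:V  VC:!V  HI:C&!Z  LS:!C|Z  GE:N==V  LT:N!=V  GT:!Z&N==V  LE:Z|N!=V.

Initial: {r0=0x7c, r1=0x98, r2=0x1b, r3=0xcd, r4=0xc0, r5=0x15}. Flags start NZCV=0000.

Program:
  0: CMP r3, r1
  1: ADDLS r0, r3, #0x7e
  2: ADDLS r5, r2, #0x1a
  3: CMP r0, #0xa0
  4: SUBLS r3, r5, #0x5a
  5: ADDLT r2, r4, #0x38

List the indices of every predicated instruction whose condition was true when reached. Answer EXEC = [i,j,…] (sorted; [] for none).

EXEC = [4]

0: ✓ CMP  NZCV=0010
1: · ADDLS
2: · ADDLS
3: ✓ CMP  NZCV=1001
4: ✓ SUBLS  r3←0xbb
5: · ADDLT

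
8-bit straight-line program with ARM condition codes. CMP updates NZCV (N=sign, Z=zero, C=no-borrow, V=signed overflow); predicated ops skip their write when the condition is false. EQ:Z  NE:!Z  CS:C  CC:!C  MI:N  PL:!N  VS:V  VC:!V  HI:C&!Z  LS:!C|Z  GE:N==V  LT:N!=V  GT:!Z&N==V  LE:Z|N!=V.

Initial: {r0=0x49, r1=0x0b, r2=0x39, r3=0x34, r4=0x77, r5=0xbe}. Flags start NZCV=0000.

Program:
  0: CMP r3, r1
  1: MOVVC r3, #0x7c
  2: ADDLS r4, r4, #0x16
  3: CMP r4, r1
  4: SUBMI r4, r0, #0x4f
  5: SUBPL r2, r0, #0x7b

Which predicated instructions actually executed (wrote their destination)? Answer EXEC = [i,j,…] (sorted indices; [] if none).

0: ✓ CMP  NZCV=0010
1: ✓ MOVVC  r3←0x7c
2: · ADDLS
3: ✓ CMP  NZCV=0010
4: · SUBMI
5: ✓ SUBPL  r2←0xce

EXEC = [1,5]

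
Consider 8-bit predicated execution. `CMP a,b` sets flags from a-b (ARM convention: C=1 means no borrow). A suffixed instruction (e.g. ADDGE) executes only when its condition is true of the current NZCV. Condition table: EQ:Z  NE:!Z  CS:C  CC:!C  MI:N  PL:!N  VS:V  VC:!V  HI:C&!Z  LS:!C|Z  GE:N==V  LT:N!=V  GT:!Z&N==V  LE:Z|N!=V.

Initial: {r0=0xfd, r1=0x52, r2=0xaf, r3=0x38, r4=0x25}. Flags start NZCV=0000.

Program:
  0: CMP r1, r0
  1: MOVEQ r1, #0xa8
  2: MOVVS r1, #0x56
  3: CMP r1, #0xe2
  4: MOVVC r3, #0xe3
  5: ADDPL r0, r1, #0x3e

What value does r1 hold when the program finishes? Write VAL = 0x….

[0] flags=0000 → (cmp)
[1] flags=0000 EQ?F → skip
[2] flags=0000 VS?F → skip
[3] flags=0000 → (cmp)
[4] flags=0000 VC?T → r3=0xe3
[5] flags=0000 PL?T → r0=0x90

VAL = 0x52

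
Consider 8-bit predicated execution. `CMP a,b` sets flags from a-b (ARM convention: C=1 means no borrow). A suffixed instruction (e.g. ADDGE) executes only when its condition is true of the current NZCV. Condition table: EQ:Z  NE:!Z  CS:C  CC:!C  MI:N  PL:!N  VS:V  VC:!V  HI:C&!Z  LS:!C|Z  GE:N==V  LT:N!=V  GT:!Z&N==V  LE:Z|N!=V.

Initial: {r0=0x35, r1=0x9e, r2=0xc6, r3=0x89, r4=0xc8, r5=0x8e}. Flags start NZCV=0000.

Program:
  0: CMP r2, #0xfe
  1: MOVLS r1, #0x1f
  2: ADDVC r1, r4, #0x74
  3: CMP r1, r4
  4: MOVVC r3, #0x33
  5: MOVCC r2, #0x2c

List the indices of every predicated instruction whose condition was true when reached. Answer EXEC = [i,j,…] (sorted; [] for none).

0: ✓ CMP  NZCV=1000
1: ✓ MOVLS  r1←0x1f
2: ✓ ADDVC  r1←0x3c
3: ✓ CMP  NZCV=0000
4: ✓ MOVVC  r3←0x33
5: ✓ MOVCC  r2←0x2c

EXEC = [1,2,4,5]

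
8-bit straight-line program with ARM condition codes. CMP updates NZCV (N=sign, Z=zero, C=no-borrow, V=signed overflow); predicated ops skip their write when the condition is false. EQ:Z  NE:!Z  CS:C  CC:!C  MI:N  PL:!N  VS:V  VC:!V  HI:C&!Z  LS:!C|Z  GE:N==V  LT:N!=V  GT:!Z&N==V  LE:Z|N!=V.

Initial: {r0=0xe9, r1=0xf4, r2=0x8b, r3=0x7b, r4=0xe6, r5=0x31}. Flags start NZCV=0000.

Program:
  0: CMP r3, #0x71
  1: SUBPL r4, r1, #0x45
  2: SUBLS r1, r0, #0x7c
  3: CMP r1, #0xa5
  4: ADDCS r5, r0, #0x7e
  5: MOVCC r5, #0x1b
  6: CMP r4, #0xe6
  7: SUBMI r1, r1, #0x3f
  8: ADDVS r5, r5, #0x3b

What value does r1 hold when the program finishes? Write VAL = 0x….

[0] flags=0010 → (cmp)
[1] flags=0010 PL?T → r4=0xaf
[2] flags=0010 LS?F → skip
[3] flags=0010 → (cmp)
[4] flags=0010 CS?T → r5=0x67
[5] flags=0010 CC?F → skip
[6] flags=1000 → (cmp)
[7] flags=1000 MI?T → r1=0xb5
[8] flags=1000 VS?F → skip

VAL = 0xb5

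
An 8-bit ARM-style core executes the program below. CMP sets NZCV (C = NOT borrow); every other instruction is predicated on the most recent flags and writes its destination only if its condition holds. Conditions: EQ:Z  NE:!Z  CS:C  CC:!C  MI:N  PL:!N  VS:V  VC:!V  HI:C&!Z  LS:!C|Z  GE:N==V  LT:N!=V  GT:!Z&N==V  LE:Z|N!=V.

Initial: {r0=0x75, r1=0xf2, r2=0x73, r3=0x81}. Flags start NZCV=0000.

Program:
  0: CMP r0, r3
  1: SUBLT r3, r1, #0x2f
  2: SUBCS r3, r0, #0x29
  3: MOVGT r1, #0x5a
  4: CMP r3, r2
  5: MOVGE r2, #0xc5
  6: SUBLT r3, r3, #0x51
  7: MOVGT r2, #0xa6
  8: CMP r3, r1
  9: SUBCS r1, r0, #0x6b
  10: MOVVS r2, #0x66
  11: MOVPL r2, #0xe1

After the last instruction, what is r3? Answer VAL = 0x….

VAL = 0x30

0: ✓ CMP  NZCV=1001
1: · SUBLT
2: · SUBCS
3: ✓ MOVGT  r1←0x5a
4: ✓ CMP  NZCV=0011
5: · MOVGE
6: ✓ SUBLT  r3←0x30
7: · MOVGT
8: ✓ CMP  NZCV=1000
9: · SUBCS
10: · MOVVS
11: · MOVPL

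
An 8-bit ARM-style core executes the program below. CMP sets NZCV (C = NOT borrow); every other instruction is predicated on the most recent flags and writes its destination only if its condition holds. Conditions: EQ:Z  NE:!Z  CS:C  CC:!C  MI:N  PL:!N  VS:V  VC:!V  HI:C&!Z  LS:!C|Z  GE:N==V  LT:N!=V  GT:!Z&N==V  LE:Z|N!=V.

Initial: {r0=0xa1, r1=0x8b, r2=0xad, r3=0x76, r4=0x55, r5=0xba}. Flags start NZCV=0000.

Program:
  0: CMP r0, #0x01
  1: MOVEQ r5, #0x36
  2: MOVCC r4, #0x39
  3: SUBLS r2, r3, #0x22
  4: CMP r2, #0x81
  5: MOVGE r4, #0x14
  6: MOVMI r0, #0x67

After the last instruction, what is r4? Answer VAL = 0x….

VAL = 0x14

0: ✓ CMP  NZCV=1010
1: · MOVEQ
2: · MOVCC
3: · SUBLS
4: ✓ CMP  NZCV=0010
5: ✓ MOVGE  r4←0x14
6: · MOVMI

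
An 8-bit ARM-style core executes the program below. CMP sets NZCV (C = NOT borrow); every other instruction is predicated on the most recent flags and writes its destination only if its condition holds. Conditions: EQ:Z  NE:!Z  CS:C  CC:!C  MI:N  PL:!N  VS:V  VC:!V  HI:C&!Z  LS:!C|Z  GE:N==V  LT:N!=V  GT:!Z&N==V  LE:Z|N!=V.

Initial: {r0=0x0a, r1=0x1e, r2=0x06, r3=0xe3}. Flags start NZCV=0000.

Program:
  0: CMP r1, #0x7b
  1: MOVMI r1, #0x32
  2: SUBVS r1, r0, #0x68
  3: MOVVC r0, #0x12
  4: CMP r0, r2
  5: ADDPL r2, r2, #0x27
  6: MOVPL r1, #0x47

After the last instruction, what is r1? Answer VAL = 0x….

VAL = 0x47

0: ✓ CMP  NZCV=1000
1: ✓ MOVMI  r1←0x32
2: · SUBVS
3: ✓ MOVVC  r0←0x12
4: ✓ CMP  NZCV=0010
5: ✓ ADDPL  r2←0x2d
6: ✓ MOVPL  r1←0x47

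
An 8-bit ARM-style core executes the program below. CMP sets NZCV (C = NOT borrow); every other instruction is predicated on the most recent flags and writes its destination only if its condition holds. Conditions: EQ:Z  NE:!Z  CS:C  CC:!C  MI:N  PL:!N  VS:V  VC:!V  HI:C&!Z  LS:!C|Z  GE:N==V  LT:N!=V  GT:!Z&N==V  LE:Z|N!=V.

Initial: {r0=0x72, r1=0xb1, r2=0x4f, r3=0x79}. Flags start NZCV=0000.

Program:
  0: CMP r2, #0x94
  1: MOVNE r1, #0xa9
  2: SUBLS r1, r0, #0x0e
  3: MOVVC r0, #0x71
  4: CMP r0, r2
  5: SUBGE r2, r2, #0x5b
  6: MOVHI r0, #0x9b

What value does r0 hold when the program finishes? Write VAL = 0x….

VAL = 0x9b

0: ✓ CMP  NZCV=1001
1: ✓ MOVNE  r1←0xa9
2: ✓ SUBLS  r1←0x64
3: · MOVVC
4: ✓ CMP  NZCV=0010
5: ✓ SUBGE  r2←0xf4
6: ✓ MOVHI  r0←0x9b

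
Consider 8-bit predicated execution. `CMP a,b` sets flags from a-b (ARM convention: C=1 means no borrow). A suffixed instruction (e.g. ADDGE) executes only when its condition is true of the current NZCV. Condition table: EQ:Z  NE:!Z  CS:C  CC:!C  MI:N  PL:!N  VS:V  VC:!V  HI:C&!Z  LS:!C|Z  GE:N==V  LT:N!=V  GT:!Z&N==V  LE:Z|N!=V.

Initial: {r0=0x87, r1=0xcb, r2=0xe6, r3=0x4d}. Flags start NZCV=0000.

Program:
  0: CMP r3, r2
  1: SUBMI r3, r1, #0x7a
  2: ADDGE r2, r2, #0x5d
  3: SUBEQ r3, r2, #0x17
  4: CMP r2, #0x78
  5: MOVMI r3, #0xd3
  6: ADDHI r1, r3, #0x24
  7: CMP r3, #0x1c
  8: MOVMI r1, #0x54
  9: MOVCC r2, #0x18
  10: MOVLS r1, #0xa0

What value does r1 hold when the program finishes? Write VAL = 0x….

VAL = 0x54

[0] flags=0000 → (cmp)
[1] flags=0000 MI?F → skip
[2] flags=0000 GE?T → r2=0x43
[3] flags=0000 EQ?F → skip
[4] flags=1000 → (cmp)
[5] flags=1000 MI?T → r3=0xd3
[6] flags=1000 HI?F → skip
[7] flags=1010 → (cmp)
[8] flags=1010 MI?T → r1=0x54
[9] flags=1010 CC?F → skip
[10] flags=1010 LS?F → skip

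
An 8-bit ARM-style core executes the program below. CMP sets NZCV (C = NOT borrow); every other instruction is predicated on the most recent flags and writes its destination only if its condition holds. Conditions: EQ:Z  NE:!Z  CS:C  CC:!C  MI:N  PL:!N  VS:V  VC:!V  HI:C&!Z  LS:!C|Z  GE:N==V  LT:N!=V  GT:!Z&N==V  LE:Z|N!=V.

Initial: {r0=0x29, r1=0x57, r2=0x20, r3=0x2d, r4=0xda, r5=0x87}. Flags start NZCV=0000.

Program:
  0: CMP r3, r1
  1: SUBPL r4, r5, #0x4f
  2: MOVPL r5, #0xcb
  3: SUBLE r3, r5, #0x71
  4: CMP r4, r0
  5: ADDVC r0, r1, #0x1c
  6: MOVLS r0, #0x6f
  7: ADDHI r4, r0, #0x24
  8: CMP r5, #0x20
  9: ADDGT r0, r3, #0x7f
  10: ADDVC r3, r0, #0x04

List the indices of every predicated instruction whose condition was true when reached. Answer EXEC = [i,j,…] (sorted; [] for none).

0: ✓ CMP  NZCV=1000
1: · SUBPL
2: · MOVPL
3: ✓ SUBLE  r3←0x16
4: ✓ CMP  NZCV=1010
5: ✓ ADDVC  r0←0x73
6: · MOVLS
7: ✓ ADDHI  r4←0x97
8: ✓ CMP  NZCV=0011
9: · ADDGT
10: · ADDVC

EXEC = [3,5,7]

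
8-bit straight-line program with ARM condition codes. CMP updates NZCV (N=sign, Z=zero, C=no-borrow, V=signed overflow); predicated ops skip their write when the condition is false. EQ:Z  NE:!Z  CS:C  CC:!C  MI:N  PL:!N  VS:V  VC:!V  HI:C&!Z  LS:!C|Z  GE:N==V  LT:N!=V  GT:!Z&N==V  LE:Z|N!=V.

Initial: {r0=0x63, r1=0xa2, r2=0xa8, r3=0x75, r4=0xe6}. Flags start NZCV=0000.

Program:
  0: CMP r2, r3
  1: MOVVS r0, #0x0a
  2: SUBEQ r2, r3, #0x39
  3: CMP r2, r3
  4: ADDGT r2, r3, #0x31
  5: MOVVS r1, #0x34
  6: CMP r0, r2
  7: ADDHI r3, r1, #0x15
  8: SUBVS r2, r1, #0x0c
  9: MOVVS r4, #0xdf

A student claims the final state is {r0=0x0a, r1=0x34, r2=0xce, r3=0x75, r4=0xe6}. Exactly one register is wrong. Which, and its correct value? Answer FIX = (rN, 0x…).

FIX = (r2, 0xa8)

0: ✓ CMP  NZCV=0011
1: ✓ MOVVS  r0←0x0a
2: · SUBEQ
3: ✓ CMP  NZCV=0011
4: · ADDGT
5: ✓ MOVVS  r1←0x34
6: ✓ CMP  NZCV=0000
7: · ADDHI
8: · SUBVS
9: · MOVVS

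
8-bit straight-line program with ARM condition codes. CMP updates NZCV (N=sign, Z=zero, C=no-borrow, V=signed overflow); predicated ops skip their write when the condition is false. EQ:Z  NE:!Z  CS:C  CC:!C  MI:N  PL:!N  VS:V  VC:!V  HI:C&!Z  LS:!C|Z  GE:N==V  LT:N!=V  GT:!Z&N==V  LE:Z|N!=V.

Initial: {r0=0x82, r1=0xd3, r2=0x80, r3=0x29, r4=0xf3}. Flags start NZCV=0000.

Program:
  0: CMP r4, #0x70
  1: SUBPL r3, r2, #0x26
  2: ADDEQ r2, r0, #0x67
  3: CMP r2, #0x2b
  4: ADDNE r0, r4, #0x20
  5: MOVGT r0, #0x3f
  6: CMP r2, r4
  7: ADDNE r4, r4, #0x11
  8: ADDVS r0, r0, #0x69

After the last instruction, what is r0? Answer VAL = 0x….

VAL = 0x13

[0] flags=1010 → (cmp)
[1] flags=1010 PL?F → skip
[2] flags=1010 EQ?F → skip
[3] flags=0011 → (cmp)
[4] flags=0011 NE?T → r0=0x13
[5] flags=0011 GT?F → skip
[6] flags=1000 → (cmp)
[7] flags=1000 NE?T → r4=0x04
[8] flags=1000 VS?F → skip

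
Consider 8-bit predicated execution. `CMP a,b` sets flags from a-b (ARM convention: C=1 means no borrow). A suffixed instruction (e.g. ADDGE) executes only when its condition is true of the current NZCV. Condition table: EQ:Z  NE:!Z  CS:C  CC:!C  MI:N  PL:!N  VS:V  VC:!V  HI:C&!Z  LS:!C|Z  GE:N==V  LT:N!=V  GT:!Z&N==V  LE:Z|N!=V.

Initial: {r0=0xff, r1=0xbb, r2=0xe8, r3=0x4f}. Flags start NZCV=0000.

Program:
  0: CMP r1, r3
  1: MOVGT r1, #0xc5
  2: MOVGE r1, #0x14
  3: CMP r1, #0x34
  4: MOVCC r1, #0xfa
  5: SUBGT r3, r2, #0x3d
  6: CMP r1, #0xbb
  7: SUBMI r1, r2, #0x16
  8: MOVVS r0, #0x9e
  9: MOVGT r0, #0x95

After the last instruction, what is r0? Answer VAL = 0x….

VAL = 0xff

[0] flags=0011 → (cmp)
[1] flags=0011 GT?F → skip
[2] flags=0011 GE?F → skip
[3] flags=1010 → (cmp)
[4] flags=1010 CC?F → skip
[5] flags=1010 GT?F → skip
[6] flags=0110 → (cmp)
[7] flags=0110 MI?F → skip
[8] flags=0110 VS?F → skip
[9] flags=0110 GT?F → skip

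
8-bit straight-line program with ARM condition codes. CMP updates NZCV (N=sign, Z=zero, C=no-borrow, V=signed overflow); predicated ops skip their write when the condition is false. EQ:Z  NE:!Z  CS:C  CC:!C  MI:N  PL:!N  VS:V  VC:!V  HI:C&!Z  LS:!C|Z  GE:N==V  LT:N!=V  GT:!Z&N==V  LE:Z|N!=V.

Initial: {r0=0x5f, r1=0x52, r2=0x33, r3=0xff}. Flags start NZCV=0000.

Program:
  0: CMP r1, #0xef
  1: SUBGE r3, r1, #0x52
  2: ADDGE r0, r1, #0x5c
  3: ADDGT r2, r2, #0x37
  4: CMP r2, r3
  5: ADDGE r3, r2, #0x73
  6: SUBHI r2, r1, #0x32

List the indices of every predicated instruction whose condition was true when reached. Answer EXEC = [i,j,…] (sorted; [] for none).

[0] flags=0000 → (cmp)
[1] flags=0000 GE?T → r3=0x00
[2] flags=0000 GE?T → r0=0xae
[3] flags=0000 GT?T → r2=0x6a
[4] flags=0010 → (cmp)
[5] flags=0010 GE?T → r3=0xdd
[6] flags=0010 HI?T → r2=0x20

EXEC = [1,2,3,5,6]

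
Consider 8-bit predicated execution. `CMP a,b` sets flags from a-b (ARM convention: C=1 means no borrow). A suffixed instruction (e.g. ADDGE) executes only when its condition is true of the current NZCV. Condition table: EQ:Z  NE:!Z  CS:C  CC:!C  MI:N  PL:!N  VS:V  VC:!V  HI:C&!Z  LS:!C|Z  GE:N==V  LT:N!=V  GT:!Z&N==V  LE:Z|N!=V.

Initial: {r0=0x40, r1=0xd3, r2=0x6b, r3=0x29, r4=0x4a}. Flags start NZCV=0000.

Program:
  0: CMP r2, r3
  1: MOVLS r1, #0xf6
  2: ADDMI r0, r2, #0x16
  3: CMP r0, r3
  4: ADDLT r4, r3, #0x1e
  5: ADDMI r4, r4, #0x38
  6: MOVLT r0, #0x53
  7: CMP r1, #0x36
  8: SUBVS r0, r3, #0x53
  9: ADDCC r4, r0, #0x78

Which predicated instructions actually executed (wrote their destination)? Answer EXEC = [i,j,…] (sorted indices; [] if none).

EXEC = []

0: ✓ CMP  NZCV=0010
1: · MOVLS
2: · ADDMI
3: ✓ CMP  NZCV=0010
4: · ADDLT
5: · ADDMI
6: · MOVLT
7: ✓ CMP  NZCV=1010
8: · SUBVS
9: · ADDCC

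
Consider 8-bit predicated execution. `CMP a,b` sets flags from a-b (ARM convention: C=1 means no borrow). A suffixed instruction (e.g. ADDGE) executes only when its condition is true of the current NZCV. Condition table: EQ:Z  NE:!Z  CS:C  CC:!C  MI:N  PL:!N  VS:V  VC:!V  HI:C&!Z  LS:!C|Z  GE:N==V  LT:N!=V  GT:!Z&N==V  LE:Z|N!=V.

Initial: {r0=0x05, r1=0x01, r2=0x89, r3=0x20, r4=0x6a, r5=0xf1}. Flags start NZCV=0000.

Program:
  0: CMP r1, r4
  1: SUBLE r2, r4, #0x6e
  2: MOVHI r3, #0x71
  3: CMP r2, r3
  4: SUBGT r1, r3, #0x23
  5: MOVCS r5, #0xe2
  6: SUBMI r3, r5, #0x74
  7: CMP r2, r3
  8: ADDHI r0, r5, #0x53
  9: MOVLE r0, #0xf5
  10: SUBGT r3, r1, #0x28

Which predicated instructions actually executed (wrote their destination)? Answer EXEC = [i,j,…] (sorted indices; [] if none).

EXEC = [1,5,6,8,9]

[0] flags=1000 → (cmp)
[1] flags=1000 LE?T → r2=0xfc
[2] flags=1000 HI?F → skip
[3] flags=1010 → (cmp)
[4] flags=1010 GT?F → skip
[5] flags=1010 CS?T → r5=0xe2
[6] flags=1010 MI?T → r3=0x6e
[7] flags=1010 → (cmp)
[8] flags=1010 HI?T → r0=0x35
[9] flags=1010 LE?T → r0=0xf5
[10] flags=1010 GT?F → skip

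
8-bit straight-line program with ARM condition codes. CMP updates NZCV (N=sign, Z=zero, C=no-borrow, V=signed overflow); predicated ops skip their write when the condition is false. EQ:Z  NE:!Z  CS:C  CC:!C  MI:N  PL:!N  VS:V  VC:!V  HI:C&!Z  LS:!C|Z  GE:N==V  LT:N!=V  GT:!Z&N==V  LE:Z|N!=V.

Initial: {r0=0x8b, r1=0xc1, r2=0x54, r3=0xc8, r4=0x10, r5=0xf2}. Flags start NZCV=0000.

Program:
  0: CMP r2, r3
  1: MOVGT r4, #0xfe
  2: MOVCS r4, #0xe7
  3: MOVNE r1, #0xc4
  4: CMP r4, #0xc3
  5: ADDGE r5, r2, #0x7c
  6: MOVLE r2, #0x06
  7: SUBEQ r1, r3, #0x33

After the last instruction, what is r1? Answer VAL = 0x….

0: ✓ CMP  NZCV=1001
1: ✓ MOVGT  r4←0xfe
2: · MOVCS
3: ✓ MOVNE  r1←0xc4
4: ✓ CMP  NZCV=0010
5: ✓ ADDGE  r5←0xd0
6: · MOVLE
7: · SUBEQ

VAL = 0xc4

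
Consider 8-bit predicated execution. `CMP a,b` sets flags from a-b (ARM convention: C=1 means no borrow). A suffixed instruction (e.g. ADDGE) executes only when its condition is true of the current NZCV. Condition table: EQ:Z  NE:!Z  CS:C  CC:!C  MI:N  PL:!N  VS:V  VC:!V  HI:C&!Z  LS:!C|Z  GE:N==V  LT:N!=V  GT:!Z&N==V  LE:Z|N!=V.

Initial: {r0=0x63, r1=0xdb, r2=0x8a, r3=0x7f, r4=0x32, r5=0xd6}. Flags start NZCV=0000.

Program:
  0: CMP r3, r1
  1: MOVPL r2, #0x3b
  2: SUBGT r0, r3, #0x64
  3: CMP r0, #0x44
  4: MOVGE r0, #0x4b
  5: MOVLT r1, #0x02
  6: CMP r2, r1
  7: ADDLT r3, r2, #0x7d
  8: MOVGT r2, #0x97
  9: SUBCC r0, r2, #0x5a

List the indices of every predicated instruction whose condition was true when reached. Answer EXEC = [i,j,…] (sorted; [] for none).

[0] flags=1001 → (cmp)
[1] flags=1001 PL?F → skip
[2] flags=1001 GT?T → r0=0x1b
[3] flags=1000 → (cmp)
[4] flags=1000 GE?F → skip
[5] flags=1000 LT?T → r1=0x02
[6] flags=1010 → (cmp)
[7] flags=1010 LT?T → r3=0x07
[8] flags=1010 GT?F → skip
[9] flags=1010 CC?F → skip

EXEC = [2,5,7]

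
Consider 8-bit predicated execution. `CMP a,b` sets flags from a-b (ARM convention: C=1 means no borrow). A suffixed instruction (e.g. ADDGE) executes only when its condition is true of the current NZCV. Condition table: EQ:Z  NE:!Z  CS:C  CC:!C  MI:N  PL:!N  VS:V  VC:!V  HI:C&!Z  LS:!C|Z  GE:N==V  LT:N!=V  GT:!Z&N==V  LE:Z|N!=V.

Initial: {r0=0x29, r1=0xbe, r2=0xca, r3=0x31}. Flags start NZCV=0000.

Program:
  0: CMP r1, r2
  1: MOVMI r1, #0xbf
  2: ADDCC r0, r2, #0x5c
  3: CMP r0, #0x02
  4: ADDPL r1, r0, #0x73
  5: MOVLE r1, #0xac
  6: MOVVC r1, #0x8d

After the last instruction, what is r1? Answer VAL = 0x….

0: ✓ CMP  NZCV=1000
1: ✓ MOVMI  r1←0xbf
2: ✓ ADDCC  r0←0x26
3: ✓ CMP  NZCV=0010
4: ✓ ADDPL  r1←0x99
5: · MOVLE
6: ✓ MOVVC  r1←0x8d

VAL = 0x8d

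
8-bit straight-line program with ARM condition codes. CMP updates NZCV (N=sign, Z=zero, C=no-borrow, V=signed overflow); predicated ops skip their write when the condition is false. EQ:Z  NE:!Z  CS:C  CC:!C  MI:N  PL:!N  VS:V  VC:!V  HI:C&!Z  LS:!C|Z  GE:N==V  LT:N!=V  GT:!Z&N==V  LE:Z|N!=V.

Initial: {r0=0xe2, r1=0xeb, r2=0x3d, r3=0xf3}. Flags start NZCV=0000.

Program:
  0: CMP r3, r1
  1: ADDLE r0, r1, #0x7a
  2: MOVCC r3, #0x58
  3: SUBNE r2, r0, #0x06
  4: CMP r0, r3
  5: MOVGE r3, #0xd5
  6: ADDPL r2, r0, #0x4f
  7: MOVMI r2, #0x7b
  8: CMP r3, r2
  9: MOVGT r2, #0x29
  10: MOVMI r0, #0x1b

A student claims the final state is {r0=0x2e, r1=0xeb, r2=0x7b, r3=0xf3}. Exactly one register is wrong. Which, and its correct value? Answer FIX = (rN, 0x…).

FIX = (r0, 0xe2)

0: ✓ CMP  NZCV=0010
1: · ADDLE
2: · MOVCC
3: ✓ SUBNE  r2←0xdc
4: ✓ CMP  NZCV=1000
5: · MOVGE
6: · ADDPL
7: ✓ MOVMI  r2←0x7b
8: ✓ CMP  NZCV=0011
9: · MOVGT
10: · MOVMI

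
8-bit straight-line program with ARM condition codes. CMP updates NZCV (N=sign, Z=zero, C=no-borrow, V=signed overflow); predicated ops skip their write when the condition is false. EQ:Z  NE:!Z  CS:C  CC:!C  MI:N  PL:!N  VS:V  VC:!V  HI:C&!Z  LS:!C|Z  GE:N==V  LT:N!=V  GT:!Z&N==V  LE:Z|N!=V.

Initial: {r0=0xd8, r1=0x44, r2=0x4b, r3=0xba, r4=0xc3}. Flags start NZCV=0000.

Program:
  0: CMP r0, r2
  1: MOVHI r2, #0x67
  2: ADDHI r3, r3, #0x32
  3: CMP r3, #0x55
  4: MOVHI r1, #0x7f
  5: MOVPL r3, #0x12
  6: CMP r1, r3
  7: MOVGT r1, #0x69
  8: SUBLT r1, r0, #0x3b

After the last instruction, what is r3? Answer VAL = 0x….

VAL = 0xec

[0] flags=1010 → (cmp)
[1] flags=1010 HI?T → r2=0x67
[2] flags=1010 HI?T → r3=0xec
[3] flags=1010 → (cmp)
[4] flags=1010 HI?T → r1=0x7f
[5] flags=1010 PL?F → skip
[6] flags=1001 → (cmp)
[7] flags=1001 GT?T → r1=0x69
[8] flags=1001 LT?F → skip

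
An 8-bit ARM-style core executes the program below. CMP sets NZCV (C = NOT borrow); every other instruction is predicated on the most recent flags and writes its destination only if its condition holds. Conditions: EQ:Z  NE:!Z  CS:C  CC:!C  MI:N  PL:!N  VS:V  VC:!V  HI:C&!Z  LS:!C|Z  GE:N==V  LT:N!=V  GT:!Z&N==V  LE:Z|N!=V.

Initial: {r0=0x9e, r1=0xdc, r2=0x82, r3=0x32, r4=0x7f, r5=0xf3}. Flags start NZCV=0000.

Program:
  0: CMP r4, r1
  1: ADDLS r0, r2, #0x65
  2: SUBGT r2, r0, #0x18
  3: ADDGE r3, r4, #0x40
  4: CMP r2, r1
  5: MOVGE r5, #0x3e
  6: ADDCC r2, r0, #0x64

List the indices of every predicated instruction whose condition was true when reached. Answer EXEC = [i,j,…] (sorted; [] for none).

0: ✓ CMP  NZCV=1001
1: ✓ ADDLS  r0←0xe7
2: ✓ SUBGT  r2←0xcf
3: ✓ ADDGE  r3←0xbf
4: ✓ CMP  NZCV=1000
5: · MOVGE
6: ✓ ADDCC  r2←0x4b

EXEC = [1,2,3,6]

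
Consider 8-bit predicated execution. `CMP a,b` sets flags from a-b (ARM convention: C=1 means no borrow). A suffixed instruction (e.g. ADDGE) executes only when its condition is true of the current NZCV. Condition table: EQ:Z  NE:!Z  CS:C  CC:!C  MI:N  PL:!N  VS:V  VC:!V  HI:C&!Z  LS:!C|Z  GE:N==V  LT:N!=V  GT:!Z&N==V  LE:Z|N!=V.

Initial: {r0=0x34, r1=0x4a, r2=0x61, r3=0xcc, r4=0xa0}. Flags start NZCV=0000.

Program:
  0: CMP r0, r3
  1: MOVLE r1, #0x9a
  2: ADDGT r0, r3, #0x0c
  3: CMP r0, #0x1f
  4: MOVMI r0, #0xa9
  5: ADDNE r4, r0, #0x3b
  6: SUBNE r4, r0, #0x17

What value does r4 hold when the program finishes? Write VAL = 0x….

VAL = 0x92

0: ✓ CMP  NZCV=0000
1: · MOVLE
2: ✓ ADDGT  r0←0xd8
3: ✓ CMP  NZCV=1010
4: ✓ MOVMI  r0←0xa9
5: ✓ ADDNE  r4←0xe4
6: ✓ SUBNE  r4←0x92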